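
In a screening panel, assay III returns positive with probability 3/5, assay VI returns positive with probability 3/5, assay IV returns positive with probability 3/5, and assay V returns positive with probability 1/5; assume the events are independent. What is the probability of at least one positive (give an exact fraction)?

593/625

P(none) = (1 − 3/5) × (1 − 3/5) × (1 − 3/5) × (1 − 1/5) = 2/5 × 2/5 × 2/5 × 4/5 = 32/625
P(at least one) = 1 − 32/625 = 593/625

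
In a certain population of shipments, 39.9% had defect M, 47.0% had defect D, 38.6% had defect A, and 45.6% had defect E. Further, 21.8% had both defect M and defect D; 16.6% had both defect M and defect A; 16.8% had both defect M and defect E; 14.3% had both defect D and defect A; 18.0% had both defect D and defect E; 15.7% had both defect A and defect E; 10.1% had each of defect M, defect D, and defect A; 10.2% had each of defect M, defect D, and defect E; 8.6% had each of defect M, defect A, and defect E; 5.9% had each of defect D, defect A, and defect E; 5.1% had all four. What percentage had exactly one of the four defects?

48.7%

P(exactly one) = 39.9 + 47.0 + 38.6 + 45.6 − 2·21.8 − 2·16.6 − 2·16.8 − 2·14.3 − 2·18.0 − 2·15.7 + 3·10.1 + 3·10.2 + 3·8.6 + 3·5.9 − 4·5.1 = 48.7%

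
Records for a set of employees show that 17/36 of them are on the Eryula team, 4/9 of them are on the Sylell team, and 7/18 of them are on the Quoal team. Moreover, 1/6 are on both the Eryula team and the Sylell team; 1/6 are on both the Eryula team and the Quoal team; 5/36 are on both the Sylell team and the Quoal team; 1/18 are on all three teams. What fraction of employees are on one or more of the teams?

8/9

Inclusion–exclusion gives
P(union) = 17/36 + 4/9 + 7/18 − 1/6 − 1/6 − 5/36 + 1/18 = 8/9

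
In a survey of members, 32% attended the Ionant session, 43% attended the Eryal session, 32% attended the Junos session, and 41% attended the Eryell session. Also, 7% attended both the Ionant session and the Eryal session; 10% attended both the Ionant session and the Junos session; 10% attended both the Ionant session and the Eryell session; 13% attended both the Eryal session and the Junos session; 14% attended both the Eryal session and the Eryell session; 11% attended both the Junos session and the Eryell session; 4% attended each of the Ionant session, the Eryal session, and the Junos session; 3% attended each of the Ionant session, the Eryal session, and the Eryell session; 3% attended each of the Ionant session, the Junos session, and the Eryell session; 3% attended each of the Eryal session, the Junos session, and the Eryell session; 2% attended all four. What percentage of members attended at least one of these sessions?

By inclusion–exclusion:
P(≥1) = 32 + 43 + 32 + 41 − 7 − 10 − 10 − 13 − 14 − 11 + 4 + 3 + 3 + 3 − 2 = 94%

94%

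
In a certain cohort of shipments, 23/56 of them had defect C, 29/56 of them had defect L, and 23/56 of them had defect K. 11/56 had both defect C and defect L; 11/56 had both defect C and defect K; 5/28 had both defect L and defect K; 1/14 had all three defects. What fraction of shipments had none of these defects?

9/56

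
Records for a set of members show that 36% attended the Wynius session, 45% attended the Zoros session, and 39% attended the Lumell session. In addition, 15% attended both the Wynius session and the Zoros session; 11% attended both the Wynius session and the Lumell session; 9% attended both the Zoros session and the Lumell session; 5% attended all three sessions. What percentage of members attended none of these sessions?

10%

P(union) = 36 + 45 + 39 − 15 − 11 − 9 + 5 = 90%
P(none) = 100% − 90% = 10%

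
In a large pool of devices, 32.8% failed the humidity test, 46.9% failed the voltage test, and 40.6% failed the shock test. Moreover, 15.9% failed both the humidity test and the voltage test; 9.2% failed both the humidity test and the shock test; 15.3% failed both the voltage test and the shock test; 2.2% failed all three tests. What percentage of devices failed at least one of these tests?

82.1%

Apply inclusion-exclusion:
P(union) = 32.8 + 46.9 + 40.6 − 15.9 − 9.2 − 15.3 + 2.2 = 82.1%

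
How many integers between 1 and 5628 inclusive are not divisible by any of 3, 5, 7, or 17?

2422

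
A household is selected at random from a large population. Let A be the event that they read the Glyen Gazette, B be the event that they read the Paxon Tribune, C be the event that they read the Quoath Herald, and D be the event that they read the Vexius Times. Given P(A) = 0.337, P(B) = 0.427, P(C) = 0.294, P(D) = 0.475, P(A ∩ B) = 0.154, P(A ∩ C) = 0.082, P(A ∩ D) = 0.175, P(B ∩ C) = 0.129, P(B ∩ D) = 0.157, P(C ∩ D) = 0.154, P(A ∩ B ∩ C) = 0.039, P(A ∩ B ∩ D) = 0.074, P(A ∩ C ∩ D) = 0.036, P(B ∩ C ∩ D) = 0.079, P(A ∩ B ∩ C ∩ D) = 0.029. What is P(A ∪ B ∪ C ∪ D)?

0.881

P(A ∪ B ∪ C ∪ D) = 0.337 + 0.427 + 0.294 + 0.475 − 0.154 − 0.082 − 0.175 − 0.129 − 0.157 − 0.154 + 0.039 + 0.074 + 0.036 + 0.079 − 0.029 = 0.881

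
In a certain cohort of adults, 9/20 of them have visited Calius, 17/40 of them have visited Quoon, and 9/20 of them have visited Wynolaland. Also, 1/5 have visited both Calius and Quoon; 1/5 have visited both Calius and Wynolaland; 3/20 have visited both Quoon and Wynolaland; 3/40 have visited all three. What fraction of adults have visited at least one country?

17/20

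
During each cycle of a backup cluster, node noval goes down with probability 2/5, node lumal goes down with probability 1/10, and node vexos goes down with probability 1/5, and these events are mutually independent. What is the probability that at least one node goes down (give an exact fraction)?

71/125

P(none) = (1 − 2/5) × (1 − 1/10) × (1 − 1/5) = 3/5 × 9/10 × 4/5 = 54/125
P(at least one) = 1 − 54/125 = 71/125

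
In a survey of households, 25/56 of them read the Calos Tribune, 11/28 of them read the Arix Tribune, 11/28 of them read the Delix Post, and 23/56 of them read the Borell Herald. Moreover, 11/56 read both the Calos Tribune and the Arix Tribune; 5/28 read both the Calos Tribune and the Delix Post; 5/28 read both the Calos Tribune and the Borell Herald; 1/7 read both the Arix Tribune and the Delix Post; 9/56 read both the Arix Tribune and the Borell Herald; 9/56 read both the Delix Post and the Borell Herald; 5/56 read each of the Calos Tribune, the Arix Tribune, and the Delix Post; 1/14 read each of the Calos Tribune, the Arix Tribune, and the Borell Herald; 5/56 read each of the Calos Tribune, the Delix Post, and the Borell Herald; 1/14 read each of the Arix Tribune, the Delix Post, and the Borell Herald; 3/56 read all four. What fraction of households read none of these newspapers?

Apply inclusion-exclusion:
P(at least one) = 25/56 + 11/28 + 11/28 + 23/56 − 11/56 − 5/28 − 5/28 − 1/7 − 9/56 − 9/56 + 5/56 + 1/14 + 5/56 + 1/14 − 3/56 = 25/28
P(none) = 1 − 25/28 = 3/28

3/28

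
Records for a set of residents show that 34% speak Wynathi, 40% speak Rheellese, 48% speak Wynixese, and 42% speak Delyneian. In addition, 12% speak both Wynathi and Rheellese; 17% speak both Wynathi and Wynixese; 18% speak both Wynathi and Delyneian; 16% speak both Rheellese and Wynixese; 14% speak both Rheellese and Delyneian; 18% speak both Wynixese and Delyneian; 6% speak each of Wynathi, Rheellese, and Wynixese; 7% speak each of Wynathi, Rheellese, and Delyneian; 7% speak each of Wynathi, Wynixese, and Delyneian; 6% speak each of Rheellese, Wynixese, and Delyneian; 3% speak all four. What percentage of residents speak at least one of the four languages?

92%

P(≥1) = 34 + 40 + 48 + 42 − 12 − 17 − 18 − 16 − 14 − 18 + 6 + 7 + 7 + 6 − 3 = 92%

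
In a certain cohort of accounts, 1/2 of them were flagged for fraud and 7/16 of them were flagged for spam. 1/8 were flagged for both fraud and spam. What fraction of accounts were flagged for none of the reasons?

P(at least one) = 1/2 + 7/16 − 1/8 = 13/16
P(none) = 1 − 13/16 = 3/16

3/16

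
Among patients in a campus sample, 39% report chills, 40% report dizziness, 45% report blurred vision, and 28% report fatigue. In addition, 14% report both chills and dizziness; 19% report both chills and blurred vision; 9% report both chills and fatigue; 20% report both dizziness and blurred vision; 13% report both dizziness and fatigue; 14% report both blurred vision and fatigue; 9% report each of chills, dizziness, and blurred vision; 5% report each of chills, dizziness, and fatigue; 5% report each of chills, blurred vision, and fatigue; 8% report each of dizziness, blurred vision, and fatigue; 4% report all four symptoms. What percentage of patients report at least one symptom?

86%

Inclusion–exclusion gives
P(≥1) = 39 + 40 + 45 + 28 − 14 − 19 − 9 − 20 − 13 − 14 + 9 + 5 + 5 + 8 − 4 = 86%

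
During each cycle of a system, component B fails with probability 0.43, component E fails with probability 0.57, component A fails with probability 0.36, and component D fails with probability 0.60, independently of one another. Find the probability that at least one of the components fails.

0.9372544

Since the events are independent, P(none) is the product of the individual non-occurrence probabilities.
P(none) = (1 − 0.43) × (1 − 0.57) × (1 − 0.36) × (1 − 0.60) = 0.57 × 0.43 × 0.64 × 0.40 = 0.0627456
P(at least one) = 1 − 0.0627456 = 0.9372544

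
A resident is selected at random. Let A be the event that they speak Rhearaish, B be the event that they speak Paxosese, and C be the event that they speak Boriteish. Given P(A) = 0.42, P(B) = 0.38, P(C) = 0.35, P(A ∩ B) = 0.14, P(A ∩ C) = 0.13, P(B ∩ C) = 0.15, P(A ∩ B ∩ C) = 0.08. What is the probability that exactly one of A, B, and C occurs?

0.55

By inclusion–exclusion (exactly-one form):
P(exactly one) = 0.42 + 0.38 + 0.35 − 2·0.14 − 2·0.13 − 2·0.15 + 3·0.08 = 0.55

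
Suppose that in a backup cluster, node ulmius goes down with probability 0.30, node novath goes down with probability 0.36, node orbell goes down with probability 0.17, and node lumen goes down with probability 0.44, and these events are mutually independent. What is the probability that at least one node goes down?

Since the events are independent, P(none) is the product of the individual non-occurrence probabilities.
P(none) = (1 − 0.30) × (1 − 0.36) × (1 − 0.17) × (1 − 0.44) = 0.70 × 0.64 × 0.83 × 0.56 = 0.2082304
P(at least one) = 1 − 0.2082304 = 0.7917696

0.7917696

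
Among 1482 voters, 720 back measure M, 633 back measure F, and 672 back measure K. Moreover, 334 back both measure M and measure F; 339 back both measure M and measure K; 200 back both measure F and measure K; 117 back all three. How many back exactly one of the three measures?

630

|exactly one| = 720 + 633 + 672 − 2·334 − 2·339 − 2·200 + 3·117 = 630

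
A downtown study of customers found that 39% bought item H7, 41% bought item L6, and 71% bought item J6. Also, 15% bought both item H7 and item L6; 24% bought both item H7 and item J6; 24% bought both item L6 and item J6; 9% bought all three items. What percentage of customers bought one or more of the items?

By inclusion–exclusion:
P(union) = 39 + 41 + 71 − 15 − 24 − 24 + 9 = 97%

97%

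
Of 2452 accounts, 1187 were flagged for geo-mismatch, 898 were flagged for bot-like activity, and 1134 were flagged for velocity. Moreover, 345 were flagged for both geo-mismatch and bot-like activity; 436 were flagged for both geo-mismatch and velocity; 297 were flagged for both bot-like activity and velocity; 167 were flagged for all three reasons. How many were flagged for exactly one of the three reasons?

By inclusion–exclusion (exactly-one form):
N(exactly one) = 1187 + 898 + 1134 − 2·345 − 2·436 − 2·297 + 3·167 = 1564

1564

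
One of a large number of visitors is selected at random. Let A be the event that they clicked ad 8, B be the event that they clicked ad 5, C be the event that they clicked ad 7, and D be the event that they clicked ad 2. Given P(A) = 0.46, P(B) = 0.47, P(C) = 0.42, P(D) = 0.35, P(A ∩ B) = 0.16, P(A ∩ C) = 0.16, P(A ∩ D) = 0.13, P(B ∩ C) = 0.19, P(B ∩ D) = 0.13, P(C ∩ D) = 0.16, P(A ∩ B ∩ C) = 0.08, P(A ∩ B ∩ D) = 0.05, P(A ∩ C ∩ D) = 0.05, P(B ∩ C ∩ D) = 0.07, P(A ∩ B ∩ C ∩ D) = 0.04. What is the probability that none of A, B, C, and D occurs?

P(A ∪ B ∪ C ∪ D) = 0.46 + 0.47 + 0.42 + 0.35 − 0.16 − 0.16 − 0.13 − 0.19 − 0.13 − 0.16 + 0.08 + 0.05 + 0.05 + 0.07 − 0.04 = 0.98
P(none) = 1 − 0.98 = 0.02

0.02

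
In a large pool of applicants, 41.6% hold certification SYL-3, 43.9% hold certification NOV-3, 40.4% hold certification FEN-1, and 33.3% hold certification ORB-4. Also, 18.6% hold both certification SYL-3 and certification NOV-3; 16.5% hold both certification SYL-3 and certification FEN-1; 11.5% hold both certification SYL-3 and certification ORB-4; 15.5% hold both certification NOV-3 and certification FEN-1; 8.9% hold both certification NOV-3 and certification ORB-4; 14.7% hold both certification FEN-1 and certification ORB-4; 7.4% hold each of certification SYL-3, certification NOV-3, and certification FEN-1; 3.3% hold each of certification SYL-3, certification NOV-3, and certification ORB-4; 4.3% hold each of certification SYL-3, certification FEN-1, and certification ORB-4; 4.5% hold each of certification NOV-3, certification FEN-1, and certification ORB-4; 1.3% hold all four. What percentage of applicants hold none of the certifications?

By inclusion–exclusion:
P(≥1) = 41.6 + 43.9 + 40.4 + 33.3 − 18.6 − 16.5 − 11.5 − 15.5 − 8.9 − 14.7 + 7.4 + 3.3 + 4.3 + 4.5 − 1.3 = 91.7%
P(none) = 100% − 91.7% = 8.3%

8.3%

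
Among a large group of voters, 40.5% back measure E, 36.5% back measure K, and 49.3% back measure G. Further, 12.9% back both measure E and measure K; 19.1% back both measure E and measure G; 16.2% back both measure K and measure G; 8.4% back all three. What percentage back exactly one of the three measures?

Using the inclusion–exclusion count for exactly one event:
P(exactly one) = 40.5 + 36.5 + 49.3 − 2·12.9 − 2·19.1 − 2·16.2 + 3·8.4 = 55.1%

55.1%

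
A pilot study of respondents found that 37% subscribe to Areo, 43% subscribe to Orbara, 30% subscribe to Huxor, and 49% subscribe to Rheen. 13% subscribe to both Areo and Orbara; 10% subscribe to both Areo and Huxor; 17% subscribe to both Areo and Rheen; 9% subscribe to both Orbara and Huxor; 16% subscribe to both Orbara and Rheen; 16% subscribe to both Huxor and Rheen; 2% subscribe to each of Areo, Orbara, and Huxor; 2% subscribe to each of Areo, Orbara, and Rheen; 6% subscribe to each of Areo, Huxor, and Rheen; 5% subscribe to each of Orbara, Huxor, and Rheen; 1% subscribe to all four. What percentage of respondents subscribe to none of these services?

8%

By inclusion-exclusion,
P(at least one) = 37 + 43 + 30 + 49 − 13 − 10 − 17 − 9 − 16 − 16 + 2 + 2 + 6 + 5 − 1 = 92%
P(none) = 100% − 92% = 8%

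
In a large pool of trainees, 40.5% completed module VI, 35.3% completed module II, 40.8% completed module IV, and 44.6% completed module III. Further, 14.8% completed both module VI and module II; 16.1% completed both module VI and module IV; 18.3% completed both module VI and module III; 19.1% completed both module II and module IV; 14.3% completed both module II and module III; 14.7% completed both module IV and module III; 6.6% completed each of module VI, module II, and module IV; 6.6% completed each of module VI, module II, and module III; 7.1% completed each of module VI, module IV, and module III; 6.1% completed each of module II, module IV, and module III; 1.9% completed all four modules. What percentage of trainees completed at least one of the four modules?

88.4%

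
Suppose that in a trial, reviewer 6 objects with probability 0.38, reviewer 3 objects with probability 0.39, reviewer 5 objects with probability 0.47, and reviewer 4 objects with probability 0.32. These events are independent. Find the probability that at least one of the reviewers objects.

Since the events are independent, P(none) is the product of the individual non-occurrence probabilities.
P(none) = (1 − 0.38) × (1 − 0.39) × (1 − 0.47) × (1 − 0.32) = 0.62 × 0.61 × 0.53 × 0.68 = 0.13630328
P(at least one) = 1 − 0.13630328 = 0.86369672

0.86369672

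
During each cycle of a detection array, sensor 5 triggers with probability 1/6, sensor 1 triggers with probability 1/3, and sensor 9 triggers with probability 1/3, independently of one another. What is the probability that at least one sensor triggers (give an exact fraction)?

17/27

P(none) = (1 − 1/6) × (1 − 1/3) × (1 − 1/3) = 5/6 × 2/3 × 2/3 = 10/27
P(at least one) = 1 − 10/27 = 17/27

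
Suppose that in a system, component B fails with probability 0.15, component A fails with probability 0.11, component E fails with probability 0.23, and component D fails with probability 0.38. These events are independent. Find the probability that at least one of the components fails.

P(none) = (1 − 0.15) × (1 − 0.11) × (1 − 0.23) × (1 − 0.38) = 0.85 × 0.89 × 0.77 × 0.62 = 0.3611531
P(at least one) = 1 − 0.3611531 = 0.6388469

0.6388469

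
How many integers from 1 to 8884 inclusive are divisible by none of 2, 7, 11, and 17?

3258

4442 + 1269 + 807 + 522 − 634 − 403 − 261 − 115 − 74 − 47 + 57 + 37 + 23 + 6 − 3 = 5626
8884 − 5626 = 3258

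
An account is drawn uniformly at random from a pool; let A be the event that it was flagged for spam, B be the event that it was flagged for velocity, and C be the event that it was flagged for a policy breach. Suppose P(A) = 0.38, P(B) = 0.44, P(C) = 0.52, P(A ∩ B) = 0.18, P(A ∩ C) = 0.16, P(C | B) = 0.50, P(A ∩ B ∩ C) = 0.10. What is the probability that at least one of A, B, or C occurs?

0.88

P(B ∩ C) = P(B)·P(C|B) = 0.44 × 0.50 = 0.22
P(A ∪ B ∪ C) = 0.38 + 0.44 + 0.52 − 0.18 − 0.16 − 0.22 + 0.10 = 0.88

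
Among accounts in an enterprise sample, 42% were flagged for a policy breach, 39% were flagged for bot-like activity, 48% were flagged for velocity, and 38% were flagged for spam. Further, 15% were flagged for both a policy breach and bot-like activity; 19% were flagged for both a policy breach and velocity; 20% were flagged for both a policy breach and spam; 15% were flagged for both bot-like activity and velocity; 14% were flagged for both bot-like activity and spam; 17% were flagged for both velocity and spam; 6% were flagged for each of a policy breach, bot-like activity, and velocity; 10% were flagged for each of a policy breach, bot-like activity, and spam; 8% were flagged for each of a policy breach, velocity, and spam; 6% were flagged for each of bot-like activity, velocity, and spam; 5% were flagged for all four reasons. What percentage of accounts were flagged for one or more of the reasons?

By inclusion–exclusion:
P(union) = 42 + 39 + 48 + 38 − 15 − 19 − 20 − 15 − 14 − 17 + 6 + 10 + 8 + 6 − 5 = 92%

92%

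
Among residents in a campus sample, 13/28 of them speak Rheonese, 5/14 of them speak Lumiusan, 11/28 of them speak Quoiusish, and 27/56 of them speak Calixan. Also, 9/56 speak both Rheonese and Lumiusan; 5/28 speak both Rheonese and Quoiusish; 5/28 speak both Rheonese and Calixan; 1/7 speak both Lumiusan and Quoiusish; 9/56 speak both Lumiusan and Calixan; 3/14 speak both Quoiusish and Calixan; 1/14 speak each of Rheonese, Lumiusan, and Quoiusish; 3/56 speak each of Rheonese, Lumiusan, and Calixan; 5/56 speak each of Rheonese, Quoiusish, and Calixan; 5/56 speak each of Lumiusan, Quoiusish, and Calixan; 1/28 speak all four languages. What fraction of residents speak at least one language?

13/14

P(at least one) = 13/28 + 5/14 + 11/28 + 27/56 − 9/56 − 5/28 − 5/28 − 1/7 − 9/56 − 3/14 + 1/14 + 3/56 + 5/56 + 5/56 − 1/28 = 13/14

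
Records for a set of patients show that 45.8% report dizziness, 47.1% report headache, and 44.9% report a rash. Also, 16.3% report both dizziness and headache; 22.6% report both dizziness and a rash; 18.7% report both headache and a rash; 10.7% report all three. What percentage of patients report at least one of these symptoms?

Inclusion–exclusion gives
P(union) = 45.8 + 47.1 + 44.9 − 16.3 − 22.6 − 18.7 + 10.7 = 90.9%

90.9%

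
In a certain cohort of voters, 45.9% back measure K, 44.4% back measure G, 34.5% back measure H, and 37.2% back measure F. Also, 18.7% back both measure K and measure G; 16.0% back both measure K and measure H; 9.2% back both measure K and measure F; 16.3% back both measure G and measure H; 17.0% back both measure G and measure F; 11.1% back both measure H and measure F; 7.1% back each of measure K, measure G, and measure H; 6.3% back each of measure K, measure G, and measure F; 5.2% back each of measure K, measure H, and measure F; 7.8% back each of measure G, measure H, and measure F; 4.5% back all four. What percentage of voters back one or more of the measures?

95.6%

P(≥1) = 45.9 + 44.4 + 34.5 + 37.2 − 18.7 − 16.0 − 9.2 − 16.3 − 17.0 − 11.1 + 7.1 + 6.3 + 5.2 + 7.8 − 4.5 = 95.6%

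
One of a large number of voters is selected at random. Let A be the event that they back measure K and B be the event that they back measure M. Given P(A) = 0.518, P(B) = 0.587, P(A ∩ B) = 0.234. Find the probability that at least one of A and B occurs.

0.871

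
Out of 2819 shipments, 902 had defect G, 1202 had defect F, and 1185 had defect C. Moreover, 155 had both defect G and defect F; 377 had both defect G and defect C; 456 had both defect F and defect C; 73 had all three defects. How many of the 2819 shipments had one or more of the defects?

|at least one| = 902 + 1202 + 1185 − 155 − 377 − 456 + 73 = 2374

2374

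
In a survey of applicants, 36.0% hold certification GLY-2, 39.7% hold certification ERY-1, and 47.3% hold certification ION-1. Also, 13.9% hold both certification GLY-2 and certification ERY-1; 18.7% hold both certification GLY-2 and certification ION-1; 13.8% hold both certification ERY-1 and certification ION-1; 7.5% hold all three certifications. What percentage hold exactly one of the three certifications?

52.7%

By inclusion–exclusion (exactly-one form):
P(exactly one) = 36.0 + 39.7 + 47.3 − 2·13.9 − 2·18.7 − 2·13.8 + 3·7.5 = 52.7%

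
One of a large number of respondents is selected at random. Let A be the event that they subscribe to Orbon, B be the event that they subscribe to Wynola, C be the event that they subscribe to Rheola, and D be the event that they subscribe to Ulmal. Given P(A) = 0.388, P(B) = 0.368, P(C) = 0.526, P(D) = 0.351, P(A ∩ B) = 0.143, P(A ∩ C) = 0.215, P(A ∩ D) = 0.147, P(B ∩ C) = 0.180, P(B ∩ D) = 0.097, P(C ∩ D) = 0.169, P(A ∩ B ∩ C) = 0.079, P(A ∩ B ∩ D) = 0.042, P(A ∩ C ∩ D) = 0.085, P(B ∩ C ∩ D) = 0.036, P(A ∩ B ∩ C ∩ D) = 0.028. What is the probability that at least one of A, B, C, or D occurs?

0.896

Inclusion–exclusion gives
P(A ∪ B ∪ C ∪ D) = 0.388 + 0.368 + 0.526 + 0.351 − 0.143 − 0.215 − 0.147 − 0.180 − 0.097 − 0.169 + 0.079 + 0.042 + 0.085 + 0.036 − 0.028 = 0.896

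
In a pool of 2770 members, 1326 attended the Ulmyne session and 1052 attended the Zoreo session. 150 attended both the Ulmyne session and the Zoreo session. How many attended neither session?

Inclusion–exclusion gives
N(≥1) = 1326 + 1052 − 150 = 2228
None: 2770 − 2228 = 542

542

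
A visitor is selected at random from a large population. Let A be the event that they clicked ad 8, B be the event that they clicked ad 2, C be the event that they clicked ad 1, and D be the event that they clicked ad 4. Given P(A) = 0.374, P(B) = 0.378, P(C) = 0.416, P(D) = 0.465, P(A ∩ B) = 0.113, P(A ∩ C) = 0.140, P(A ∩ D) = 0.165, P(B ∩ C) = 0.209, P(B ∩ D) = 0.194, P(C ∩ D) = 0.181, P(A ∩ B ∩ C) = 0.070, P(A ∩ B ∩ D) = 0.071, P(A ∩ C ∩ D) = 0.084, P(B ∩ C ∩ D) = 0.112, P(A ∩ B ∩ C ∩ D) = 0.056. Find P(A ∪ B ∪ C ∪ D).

0.912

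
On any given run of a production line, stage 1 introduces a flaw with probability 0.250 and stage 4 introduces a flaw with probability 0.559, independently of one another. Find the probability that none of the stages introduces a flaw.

0.33075

P(none) = (1 − 0.250) × (1 − 0.559) = 0.750 × 0.441 = 0.33075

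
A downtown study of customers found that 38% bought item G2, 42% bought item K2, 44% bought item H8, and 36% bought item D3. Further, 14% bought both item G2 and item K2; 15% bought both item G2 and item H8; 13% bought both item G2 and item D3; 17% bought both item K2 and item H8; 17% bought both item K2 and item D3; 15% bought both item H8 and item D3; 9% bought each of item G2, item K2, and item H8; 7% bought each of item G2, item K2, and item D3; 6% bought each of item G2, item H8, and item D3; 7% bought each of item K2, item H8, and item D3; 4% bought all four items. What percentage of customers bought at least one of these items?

94%

Inclusion–exclusion gives
P(≥1) = 38 + 42 + 44 + 36 − 14 − 15 − 13 − 17 − 17 − 15 + 9 + 7 + 6 + 7 − 4 = 94%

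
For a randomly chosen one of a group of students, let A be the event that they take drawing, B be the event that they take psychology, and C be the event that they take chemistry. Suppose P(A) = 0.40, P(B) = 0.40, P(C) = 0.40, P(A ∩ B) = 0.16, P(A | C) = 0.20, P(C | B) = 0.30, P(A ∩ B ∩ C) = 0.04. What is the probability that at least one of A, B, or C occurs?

0.88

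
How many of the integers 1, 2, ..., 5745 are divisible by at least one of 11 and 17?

⌊5745/11⌋ + ⌊5745/17⌋ − ⌊5745/187⌋ = 522 + 337 − 30 = 829

829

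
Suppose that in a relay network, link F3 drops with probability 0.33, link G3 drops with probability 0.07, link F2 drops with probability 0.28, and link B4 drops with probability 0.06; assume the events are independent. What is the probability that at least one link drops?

0.57828592

P(none) = (1 − 0.33) × (1 − 0.07) × (1 − 0.28) × (1 − 0.06) = 0.67 × 0.93 × 0.72 × 0.94 = 0.42171408
P(at least one) = 1 − 0.42171408 = 0.57828592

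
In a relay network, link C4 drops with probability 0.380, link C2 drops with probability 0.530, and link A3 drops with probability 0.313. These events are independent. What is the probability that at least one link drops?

0.7998082

P(none) = (1 − 0.380) × (1 − 0.530) × (1 − 0.313) = 0.620 × 0.470 × 0.687 = 0.2001918
P(at least one) = 1 − 0.2001918 = 0.7998082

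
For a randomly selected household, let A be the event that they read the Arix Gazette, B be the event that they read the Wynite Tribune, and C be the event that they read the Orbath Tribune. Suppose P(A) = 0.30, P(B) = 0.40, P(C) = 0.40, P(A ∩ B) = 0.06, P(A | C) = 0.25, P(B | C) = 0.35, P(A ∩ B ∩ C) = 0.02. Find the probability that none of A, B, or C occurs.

P(A ∩ C) = P(C)·P(A|C) = 0.40 × 0.25 = 0.10
P(B ∩ C) = P(C)·P(B|C) = 0.40 × 0.35 = 0.14
By inclusion–exclusion:
P(A ∪ B ∪ C) = 0.30 + 0.40 + 0.40 − 0.06 − 0.10 − 0.14 + 0.02 = 0.82
P(none) = 1 − 0.82 = 0.18

0.18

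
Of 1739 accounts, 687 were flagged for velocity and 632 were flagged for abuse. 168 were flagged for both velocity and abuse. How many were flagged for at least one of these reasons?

By inclusion-exclusion,
|at least one| = 687 + 632 − 168 = 1151

1151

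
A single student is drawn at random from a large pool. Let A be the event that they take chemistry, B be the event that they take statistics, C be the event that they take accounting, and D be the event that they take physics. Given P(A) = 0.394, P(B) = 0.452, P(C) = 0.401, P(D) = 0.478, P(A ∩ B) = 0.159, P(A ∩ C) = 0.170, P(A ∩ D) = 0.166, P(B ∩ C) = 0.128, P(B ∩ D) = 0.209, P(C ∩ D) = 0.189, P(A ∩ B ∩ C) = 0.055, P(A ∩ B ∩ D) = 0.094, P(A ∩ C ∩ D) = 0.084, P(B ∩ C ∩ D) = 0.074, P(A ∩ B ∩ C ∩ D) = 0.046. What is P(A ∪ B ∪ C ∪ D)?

0.965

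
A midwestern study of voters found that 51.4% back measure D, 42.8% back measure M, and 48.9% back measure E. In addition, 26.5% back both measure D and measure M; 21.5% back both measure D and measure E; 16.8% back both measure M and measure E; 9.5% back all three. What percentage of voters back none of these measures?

12.2%

Inclusion–exclusion gives
P(union) = 51.4 + 42.8 + 48.9 − 26.5 − 21.5 − 16.8 + 9.5 = 87.8%
P(none) = 100% − 87.8% = 12.2%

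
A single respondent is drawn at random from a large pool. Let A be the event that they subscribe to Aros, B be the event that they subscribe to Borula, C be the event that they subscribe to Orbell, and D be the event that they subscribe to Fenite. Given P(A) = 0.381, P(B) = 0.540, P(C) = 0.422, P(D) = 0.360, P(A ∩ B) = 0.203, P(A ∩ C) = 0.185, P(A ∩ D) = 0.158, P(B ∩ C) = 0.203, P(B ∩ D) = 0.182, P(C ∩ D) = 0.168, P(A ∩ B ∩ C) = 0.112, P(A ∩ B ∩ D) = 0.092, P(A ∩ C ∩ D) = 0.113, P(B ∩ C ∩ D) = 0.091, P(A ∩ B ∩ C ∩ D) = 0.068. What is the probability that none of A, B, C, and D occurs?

0.056

Apply inclusion-exclusion:
P(A ∪ B ∪ C ∪ D) = 0.381 + 0.540 + 0.422 + 0.360 − 0.203 − 0.185 − 0.158 − 0.203 − 0.182 − 0.168 + 0.112 + 0.092 + 0.113 + 0.091 − 0.068 = 0.944
P(none) = 1 − 0.944 = 0.056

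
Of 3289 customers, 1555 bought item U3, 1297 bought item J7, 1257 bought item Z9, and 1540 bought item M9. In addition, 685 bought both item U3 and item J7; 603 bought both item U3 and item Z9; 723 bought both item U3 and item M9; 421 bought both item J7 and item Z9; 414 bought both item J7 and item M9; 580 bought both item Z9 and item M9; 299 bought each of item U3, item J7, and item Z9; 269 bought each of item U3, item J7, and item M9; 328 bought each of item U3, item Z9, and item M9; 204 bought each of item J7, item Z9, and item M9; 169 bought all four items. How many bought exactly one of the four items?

1421

Using the inclusion–exclusion count for exactly one event:
|exactly one| = 1555 + 1297 + 1257 + 1540 − 2·685 − 2·603 − 2·723 − 2·421 − 2·414 − 2·580 + 3·299 + 3·269 + 3·328 + 3·204 − 4·169 = 1421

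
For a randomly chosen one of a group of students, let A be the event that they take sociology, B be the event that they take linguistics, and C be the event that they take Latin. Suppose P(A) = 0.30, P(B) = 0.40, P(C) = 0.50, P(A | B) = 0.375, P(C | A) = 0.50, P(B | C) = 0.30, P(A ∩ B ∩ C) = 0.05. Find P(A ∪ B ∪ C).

0.80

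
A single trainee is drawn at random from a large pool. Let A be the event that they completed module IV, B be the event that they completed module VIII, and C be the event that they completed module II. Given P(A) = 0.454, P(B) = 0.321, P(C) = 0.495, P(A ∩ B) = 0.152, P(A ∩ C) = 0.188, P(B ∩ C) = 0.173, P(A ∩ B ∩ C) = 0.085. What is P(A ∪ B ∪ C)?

Using inclusion–exclusion:
P(A ∪ B ∪ C) = 0.454 + 0.321 + 0.495 − 0.152 − 0.188 − 0.173 + 0.085 = 0.842

0.842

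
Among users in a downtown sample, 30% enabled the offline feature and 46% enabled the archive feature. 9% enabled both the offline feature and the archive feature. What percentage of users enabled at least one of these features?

67%

By inclusion–exclusion:
P(at least one) = 30 + 46 − 9 = 67%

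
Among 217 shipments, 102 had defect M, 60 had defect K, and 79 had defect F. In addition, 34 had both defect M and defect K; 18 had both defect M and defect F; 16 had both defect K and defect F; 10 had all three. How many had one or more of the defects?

183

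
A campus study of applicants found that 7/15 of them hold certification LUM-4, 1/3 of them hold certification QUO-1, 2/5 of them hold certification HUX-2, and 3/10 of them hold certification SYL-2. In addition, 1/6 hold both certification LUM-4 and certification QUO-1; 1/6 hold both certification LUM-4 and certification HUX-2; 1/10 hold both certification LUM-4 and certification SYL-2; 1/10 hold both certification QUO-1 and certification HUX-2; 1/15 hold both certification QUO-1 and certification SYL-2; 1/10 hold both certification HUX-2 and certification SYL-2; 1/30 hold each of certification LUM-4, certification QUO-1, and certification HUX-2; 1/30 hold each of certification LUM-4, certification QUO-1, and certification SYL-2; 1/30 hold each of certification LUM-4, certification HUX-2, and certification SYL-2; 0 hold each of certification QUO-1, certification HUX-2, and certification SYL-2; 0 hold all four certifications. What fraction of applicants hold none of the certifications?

Using inclusion–exclusion:
P(union) = 7/15 + 1/3 + 2/5 + 3/10 − 1/6 − 1/6 − 1/10 − 1/10 − 1/15 − 1/10 + 1/30 + 1/30 + 1/30 + 0 − 0 = 9/10
P(none) = 1 − 9/10 = 1/10

1/10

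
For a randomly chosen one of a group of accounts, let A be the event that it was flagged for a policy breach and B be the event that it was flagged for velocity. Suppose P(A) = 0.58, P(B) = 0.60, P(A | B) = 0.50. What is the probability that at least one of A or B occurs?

0.88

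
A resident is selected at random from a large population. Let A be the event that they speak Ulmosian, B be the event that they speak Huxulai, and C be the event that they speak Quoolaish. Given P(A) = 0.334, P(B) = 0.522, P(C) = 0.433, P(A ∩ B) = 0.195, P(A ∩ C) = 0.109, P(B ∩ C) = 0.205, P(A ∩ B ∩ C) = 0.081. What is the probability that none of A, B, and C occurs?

P(A ∪ B ∪ C) = 0.334 + 0.522 + 0.433 − 0.195 − 0.109 − 0.205 + 0.081 = 0.861
P(none) = 1 − 0.861 = 0.139

0.139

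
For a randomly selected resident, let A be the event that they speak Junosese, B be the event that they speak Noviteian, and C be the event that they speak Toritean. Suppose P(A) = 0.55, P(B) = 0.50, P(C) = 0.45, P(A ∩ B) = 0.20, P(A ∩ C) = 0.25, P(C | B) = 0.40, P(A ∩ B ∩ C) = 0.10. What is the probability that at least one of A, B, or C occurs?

0.95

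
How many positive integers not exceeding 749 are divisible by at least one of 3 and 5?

Inclusion–exclusion gives
249 + 149 − 49 = 349

349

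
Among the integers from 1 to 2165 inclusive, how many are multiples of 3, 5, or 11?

floor(2165/3) + floor(2165/5) + floor(2165/11) − floor(2165/15) − floor(2165/33) − floor(2165/55) + floor(2165/165) = 721 + 433 + 196 − 144 − 65 − 39 + 13 = 1115

1115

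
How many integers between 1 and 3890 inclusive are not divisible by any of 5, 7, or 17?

2511

Inclusion–exclusion gives
778 + 555 + 228 − 111 − 45 − 32 + 6 = 1379
3890 − 1379 = 2511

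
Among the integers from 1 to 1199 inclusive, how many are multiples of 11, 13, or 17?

Using inclusion–exclusion:
109 + 92 + 70 − 8 − 6 − 5 + 0 = 252

252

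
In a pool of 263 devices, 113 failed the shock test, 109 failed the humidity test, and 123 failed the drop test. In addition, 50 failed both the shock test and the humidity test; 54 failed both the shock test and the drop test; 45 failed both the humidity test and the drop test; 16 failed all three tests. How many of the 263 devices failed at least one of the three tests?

N(≥1) = 113 + 109 + 123 − 50 − 54 − 45 + 16 = 212

212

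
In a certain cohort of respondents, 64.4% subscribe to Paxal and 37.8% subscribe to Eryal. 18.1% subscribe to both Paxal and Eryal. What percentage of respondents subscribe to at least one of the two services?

Inclusion–exclusion gives
P(≥1) = 64.4 + 37.8 − 18.1 = 84.1%

84.1%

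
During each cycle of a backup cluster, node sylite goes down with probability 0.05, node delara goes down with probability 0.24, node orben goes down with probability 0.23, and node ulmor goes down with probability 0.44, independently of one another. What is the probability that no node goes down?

0.3113264

P(none) = (1 − 0.05) × (1 − 0.24) × (1 − 0.23) × (1 − 0.44) = 0.95 × 0.76 × 0.77 × 0.56 = 0.3113264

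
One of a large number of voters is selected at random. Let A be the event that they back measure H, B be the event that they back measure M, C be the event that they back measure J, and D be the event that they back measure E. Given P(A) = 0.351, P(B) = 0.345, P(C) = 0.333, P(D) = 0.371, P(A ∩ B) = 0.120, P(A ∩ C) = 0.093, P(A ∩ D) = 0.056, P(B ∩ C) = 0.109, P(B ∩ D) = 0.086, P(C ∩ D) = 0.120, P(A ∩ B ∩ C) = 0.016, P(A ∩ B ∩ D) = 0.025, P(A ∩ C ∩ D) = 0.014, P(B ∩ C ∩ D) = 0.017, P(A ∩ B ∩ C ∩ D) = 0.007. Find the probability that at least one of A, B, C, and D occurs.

0.881

By inclusion–exclusion:
P(A ∪ B ∪ C ∪ D) = 0.351 + 0.345 + 0.333 + 0.371 − 0.120 − 0.093 − 0.056 − 0.109 − 0.086 − 0.120 + 0.016 + 0.025 + 0.014 + 0.017 − 0.007 = 0.881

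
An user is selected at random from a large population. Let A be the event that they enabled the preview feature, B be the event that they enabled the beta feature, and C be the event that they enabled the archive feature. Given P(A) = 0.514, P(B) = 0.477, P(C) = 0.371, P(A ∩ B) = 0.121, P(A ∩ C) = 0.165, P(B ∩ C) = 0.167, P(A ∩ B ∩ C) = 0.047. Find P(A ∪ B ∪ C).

P(A ∪ B ∪ C) = 0.514 + 0.477 + 0.371 − 0.121 − 0.165 − 0.167 + 0.047 = 0.956

0.956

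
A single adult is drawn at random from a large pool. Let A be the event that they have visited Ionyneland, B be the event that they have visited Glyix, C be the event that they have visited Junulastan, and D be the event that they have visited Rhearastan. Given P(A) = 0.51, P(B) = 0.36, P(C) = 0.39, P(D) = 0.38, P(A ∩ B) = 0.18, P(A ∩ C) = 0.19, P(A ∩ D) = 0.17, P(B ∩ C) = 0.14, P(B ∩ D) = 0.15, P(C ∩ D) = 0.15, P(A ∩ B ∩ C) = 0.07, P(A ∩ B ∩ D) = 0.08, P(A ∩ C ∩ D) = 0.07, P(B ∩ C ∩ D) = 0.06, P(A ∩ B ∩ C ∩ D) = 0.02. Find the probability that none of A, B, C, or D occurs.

Inclusion–exclusion gives
P(A ∪ B ∪ C ∪ D) = 0.51 + 0.36 + 0.39 + 0.38 − 0.18 − 0.19 − 0.17 − 0.14 − 0.15 − 0.15 + 0.07 + 0.08 + 0.07 + 0.06 − 0.02 = 0.92
P(none) = 1 − 0.92 = 0.08

0.08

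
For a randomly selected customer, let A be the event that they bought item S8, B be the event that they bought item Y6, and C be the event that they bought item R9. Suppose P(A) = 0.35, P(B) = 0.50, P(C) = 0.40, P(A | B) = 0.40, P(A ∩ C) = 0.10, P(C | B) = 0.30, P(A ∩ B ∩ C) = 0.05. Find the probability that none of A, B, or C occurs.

0.15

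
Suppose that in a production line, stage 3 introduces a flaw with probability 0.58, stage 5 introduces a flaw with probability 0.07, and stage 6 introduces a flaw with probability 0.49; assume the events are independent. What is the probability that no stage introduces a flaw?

P(none) = (1 − 0.58) × (1 − 0.07) × (1 − 0.49) = 0.42 × 0.93 × 0.51 = 0.199206

0.199206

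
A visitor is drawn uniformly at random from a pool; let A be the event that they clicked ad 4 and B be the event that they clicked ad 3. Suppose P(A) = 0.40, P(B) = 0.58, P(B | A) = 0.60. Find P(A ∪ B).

0.74

P(A ∩ B) = P(A)·P(B|A) = 0.40 × 0.60 = 0.24
By inclusion-exclusion,
P(A ∪ B) = 0.40 + 0.58 − 0.24 = 0.74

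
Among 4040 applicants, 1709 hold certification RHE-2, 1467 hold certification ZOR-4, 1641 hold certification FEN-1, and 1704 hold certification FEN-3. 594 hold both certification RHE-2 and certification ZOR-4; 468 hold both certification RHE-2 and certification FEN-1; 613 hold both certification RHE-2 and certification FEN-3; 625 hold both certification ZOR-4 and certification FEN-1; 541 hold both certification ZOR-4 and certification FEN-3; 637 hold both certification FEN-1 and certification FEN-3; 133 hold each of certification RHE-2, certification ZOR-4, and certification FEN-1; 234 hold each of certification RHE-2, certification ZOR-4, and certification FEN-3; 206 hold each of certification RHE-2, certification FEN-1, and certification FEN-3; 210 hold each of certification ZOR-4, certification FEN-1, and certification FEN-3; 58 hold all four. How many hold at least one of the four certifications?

Apply inclusion-exclusion:
|union| = 1709 + 1467 + 1641 + 1704 − 594 − 468 − 613 − 625 − 541 − 637 + 133 + 234 + 206 + 210 − 58 = 3768

3768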